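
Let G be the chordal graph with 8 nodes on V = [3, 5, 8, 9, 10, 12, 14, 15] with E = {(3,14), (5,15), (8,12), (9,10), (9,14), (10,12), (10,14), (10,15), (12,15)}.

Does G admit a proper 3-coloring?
Yes, G is 3-colorable

A valid 3-coloring: color 1: [3, 5, 8, 10]; color 2: [12, 14]; color 3: [9, 15].
(χ(G) = 3 ≤ 3.)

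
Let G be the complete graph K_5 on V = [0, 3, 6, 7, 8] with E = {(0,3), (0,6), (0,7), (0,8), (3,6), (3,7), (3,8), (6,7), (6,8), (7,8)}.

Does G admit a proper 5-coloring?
Yes, G is 5-colorable

A valid 5-coloring: color 1: [7]; color 2: [6]; color 3: [0]; color 4: [3]; color 5: [8].
(χ(G) = 5 ≤ 5.)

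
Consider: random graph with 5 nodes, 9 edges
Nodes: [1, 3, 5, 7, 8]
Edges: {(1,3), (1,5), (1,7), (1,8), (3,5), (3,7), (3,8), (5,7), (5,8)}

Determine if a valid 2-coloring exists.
No, G is not 2-colorable

The clique on vertices [1, 3, 5, 8] has size 4 > 2, so it alone needs 4 colors.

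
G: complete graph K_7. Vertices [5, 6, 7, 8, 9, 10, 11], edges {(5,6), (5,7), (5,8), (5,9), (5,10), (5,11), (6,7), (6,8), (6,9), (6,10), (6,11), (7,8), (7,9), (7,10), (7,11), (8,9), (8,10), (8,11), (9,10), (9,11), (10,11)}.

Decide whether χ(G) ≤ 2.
The clique on vertices [5, 6, 7, 8, 9, 10, 11] has size 7 > 2, so it alone needs 7 colors.

No, G is not 2-colorable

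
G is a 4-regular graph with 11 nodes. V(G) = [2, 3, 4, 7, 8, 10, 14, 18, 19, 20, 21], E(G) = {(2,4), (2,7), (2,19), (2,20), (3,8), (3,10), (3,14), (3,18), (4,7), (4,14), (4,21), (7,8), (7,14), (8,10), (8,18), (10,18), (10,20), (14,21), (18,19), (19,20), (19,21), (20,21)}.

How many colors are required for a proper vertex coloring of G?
Clique number ω(G) = 4 (lower bound: χ ≥ ω).
The clique on [3, 8, 10, 18] has size 4, forcing χ ≥ 4, and the coloring below uses 4 colors, so χ(G) = 4.
A valid 4-coloring: color 1: [4, 8, 20]; color 2: [7, 18, 21]; color 3: [2, 10, 14]; color 4: [3, 19].

χ(G) = 4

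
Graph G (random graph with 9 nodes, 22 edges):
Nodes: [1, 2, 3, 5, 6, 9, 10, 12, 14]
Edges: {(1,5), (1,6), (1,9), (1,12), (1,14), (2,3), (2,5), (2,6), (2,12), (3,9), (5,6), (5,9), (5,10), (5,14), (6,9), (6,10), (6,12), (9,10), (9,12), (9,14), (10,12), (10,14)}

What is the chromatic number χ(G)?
Clique number ω(G) = 4 (lower bound: χ ≥ ω).
The clique on [1, 6, 9, 12] has size 4, forcing χ ≥ 4, and the coloring below uses 4 colors, so χ(G) = 4.
A valid 4-coloring: color 1: [2, 9]; color 2: [3, 5, 12]; color 3: [6, 14]; color 4: [1, 10].

χ(G) = 4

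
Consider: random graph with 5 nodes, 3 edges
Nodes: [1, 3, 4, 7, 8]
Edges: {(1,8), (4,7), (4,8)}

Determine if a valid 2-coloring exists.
Yes, G is 2-colorable

A valid 2-coloring: color 1: [3, 7, 8]; color 2: [1, 4].
(χ(G) = 2 ≤ 2.)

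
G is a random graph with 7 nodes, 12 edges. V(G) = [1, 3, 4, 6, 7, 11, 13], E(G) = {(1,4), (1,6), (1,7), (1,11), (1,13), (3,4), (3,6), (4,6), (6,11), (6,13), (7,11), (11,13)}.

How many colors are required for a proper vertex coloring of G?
Clique number ω(G) = 4 (lower bound: χ ≥ ω).
The clique on [1, 6, 11, 13] has size 4, forcing χ ≥ 4, and the coloring below uses 4 colors, so χ(G) = 4.
A valid 4-coloring: color 1: [6, 7]; color 2: [1, 3]; color 3: [4, 11]; color 4: [13].

χ(G) = 4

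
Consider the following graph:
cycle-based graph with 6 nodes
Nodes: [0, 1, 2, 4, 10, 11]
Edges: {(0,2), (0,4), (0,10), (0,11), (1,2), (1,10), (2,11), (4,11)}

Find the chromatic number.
χ(G) = 3

Clique number ω(G) = 3 (lower bound: χ ≥ ω).
The clique on [0, 2, 11] has size 3, forcing χ ≥ 3, and the coloring below uses 3 colors, so χ(G) = 3.
A valid 3-coloring: color 1: [0, 1]; color 2: [10, 11]; color 3: [2, 4].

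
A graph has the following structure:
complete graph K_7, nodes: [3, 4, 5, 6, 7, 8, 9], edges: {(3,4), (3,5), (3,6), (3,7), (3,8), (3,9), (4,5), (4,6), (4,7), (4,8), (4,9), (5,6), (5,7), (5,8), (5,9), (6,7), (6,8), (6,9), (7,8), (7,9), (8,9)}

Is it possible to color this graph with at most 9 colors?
A valid 9-coloring: color 1: [3]; color 2: [5]; color 3: [8]; color 4: [9]; color 5: [4]; color 6: [7]; color 7: [6].
(χ(G) = 7 ≤ 9.)

Yes, G is 9-colorable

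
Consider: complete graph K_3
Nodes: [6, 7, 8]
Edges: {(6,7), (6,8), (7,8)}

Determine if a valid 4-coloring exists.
A valid 4-coloring: color 1: [8]; color 2: [7]; color 3: [6].
(χ(G) = 3 ≤ 4.)

Yes, G is 4-colorable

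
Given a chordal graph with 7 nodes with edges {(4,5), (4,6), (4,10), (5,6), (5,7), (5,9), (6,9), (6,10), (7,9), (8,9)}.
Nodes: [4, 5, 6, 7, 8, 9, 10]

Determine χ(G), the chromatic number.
Clique number ω(G) = 3 (lower bound: χ ≥ ω).
The clique on [4, 6, 10] has size 3, forcing χ ≥ 3, and the coloring below uses 3 colors, so χ(G) = 3.
A valid 3-coloring: color 1: [6, 7, 8]; color 2: [4, 9]; color 3: [5, 10].

χ(G) = 3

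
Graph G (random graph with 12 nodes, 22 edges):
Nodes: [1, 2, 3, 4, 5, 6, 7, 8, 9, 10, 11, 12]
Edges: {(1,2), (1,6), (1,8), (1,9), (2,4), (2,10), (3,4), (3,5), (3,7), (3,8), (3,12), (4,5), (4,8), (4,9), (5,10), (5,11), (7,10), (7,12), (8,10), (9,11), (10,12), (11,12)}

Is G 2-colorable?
No, G is not 2-colorable

The clique on vertices [3, 4, 8] has size 3 > 2, so it alone needs 3 colors.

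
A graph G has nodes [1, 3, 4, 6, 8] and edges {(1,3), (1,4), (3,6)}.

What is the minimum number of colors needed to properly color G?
Clique number ω(G) = 2 (lower bound: χ ≥ ω).
The graph is bipartite (no odd cycle), so 2 colors suffice: χ(G) = 2.
A valid 2-coloring: color 1: [1, 6, 8]; color 2: [3, 4].

χ(G) = 2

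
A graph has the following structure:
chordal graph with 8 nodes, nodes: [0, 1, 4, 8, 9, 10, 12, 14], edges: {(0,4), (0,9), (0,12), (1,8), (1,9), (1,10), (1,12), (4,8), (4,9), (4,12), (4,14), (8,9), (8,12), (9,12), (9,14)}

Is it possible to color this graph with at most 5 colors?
A valid 5-coloring: color 1: [9, 10]; color 2: [12, 14]; color 3: [1, 4]; color 4: [0, 8].
(χ(G) = 4 ≤ 5.)

Yes, G is 5-colorable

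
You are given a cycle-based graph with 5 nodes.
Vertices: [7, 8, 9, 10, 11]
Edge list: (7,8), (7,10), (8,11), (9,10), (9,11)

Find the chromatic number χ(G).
Clique number ω(G) = 2 (lower bound: χ ≥ ω).
Odd cycle [7, 8, 11, 9, 10] needs 3 colors (χ ≥ 3).
The coloring below uses 3 colors, so χ(G) = 3.
A valid 3-coloring: color 1: [7, 9]; color 2: [8, 10]; color 3: [11].

χ(G) = 3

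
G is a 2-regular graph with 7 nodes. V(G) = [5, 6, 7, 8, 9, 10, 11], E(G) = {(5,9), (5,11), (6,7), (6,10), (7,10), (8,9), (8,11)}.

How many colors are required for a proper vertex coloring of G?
χ(G) = 3

Clique number ω(G) = 3 (lower bound: χ ≥ ω).
The clique on [6, 7, 10] has size 3, forcing χ ≥ 3, and the coloring below uses 3 colors, so χ(G) = 3.
A valid 3-coloring: color 1: [9, 10, 11]; color 2: [5, 7, 8]; color 3: [6].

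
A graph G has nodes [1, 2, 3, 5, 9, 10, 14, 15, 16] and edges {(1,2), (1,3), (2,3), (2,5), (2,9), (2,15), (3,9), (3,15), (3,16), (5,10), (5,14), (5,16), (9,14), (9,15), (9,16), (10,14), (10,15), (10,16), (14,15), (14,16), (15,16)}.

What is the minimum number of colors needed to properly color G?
χ(G) = 4

Clique number ω(G) = 4 (lower bound: χ ≥ ω).
The clique on [5, 10, 14, 16] has size 4, forcing χ ≥ 4, and the coloring below uses 4 colors, so χ(G) = 4.
A valid 4-coloring: color 1: [1, 5, 15]; color 2: [2, 16]; color 3: [3, 14]; color 4: [9, 10].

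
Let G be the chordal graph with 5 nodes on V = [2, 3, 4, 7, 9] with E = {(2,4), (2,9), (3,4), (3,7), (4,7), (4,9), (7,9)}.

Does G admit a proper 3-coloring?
A valid 3-coloring: color 1: [4]; color 2: [2, 7]; color 3: [3, 9].
(χ(G) = 3 ≤ 3.)

Yes, G is 3-colorable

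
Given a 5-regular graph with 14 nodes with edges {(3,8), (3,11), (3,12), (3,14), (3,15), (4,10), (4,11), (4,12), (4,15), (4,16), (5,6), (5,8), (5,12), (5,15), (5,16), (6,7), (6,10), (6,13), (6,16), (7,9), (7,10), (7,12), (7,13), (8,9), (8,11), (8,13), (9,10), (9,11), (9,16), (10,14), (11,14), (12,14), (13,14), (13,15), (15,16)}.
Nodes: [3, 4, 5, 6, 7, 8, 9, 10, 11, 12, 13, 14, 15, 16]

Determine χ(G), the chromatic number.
Clique number ω(G) = 3 (lower bound: χ ≥ ω).
Suppose a proper 3-coloring c exists. The clique [3, 8, 11] takes 3 distinct colors; by symmetry let c(3) = 1, c(8) = 2, c(11) = 3.
- Vertex 9: neighbors [8, 11] already have colors [2, 3] ⇒ c(9) = 1.
- Vertex 14: neighbors [3, 11] already have colors [1, 3] ⇒ c(14) = 2.
- Vertex 10: neighbors [9, 14] already have colors [1, 2] ⇒ c(10) = 3.
- Vertex 7: neighbors [9, 10] already have colors [1, 3] ⇒ c(7) = 2.
- Vertex 6: neighbors [7, 10] already have colors [2, 3] ⇒ c(6) = 1.
- Vertex 5: neighbors [6, 8] already have colors [1, 2] ⇒ c(5) = 3.
- Vertex 12: neighbors [3, 7, 5] already have colors [1, 2, 3] — all 3 colors blocked. Contradiction.
The forced assignments end in a contradiction, so G has no proper 3-coloring (χ ≥ 4).
The coloring below uses 4 colors, so χ(G) = 4.
A valid 4-coloring: color 1: [5, 10, 11, 13]; color 2: [6, 9, 12, 15]; color 3: [7, 8, 14, 16]; color 4: [3, 4].

χ(G) = 4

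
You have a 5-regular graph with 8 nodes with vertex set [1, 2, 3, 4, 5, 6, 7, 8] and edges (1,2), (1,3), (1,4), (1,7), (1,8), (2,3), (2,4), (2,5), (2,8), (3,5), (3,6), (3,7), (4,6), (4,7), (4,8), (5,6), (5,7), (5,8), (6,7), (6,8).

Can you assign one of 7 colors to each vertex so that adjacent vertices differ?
Yes, G is 7-colorable

A valid 7-coloring: color 1: [3, 8]; color 2: [2, 7]; color 3: [1, 6]; color 4: [4, 5].
(χ(G) = 4 ≤ 7.)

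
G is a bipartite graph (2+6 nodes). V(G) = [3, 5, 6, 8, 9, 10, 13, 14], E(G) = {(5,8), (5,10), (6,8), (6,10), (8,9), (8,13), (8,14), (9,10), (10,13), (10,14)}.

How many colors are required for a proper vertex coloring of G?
χ(G) = 2

Clique number ω(G) = 2 (lower bound: χ ≥ ω).
The graph is bipartite (no odd cycle), so 2 colors suffice: χ(G) = 2.
A valid 2-coloring: color 1: [3, 8, 10]; color 2: [5, 6, 9, 13, 14].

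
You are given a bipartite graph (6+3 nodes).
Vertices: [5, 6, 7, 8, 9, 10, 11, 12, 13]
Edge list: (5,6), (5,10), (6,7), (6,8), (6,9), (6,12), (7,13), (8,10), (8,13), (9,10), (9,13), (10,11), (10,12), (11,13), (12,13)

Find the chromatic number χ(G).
χ(G) = 2

Clique number ω(G) = 2 (lower bound: χ ≥ ω).
The graph is bipartite (no odd cycle), so 2 colors suffice: χ(G) = 2.
A valid 2-coloring: color 1: [6, 10, 13]; color 2: [5, 7, 8, 9, 11, 12].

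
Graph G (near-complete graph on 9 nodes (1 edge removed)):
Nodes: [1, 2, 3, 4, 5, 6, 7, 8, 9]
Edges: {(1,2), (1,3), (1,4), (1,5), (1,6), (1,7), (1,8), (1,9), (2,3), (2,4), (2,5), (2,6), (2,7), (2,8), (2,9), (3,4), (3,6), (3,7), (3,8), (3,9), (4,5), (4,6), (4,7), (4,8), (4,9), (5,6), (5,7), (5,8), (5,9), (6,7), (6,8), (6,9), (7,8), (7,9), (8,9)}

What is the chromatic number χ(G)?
Clique number ω(G) = 8 (lower bound: χ ≥ ω).
The clique on [1, 2, 3, 4, 6, 7, 8, 9] has size 8, forcing χ ≥ 8, and the coloring below uses 8 colors, so χ(G) = 8.
A valid 8-coloring: color 1: [4]; color 2: [1]; color 3: [2]; color 4: [9]; color 5: [6]; color 6: [7]; color 7: [8]; color 8: [3, 5].

χ(G) = 8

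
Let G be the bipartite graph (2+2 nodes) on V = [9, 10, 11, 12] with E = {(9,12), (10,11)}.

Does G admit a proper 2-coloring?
Yes, G is 2-colorable

A valid 2-coloring: color 1: [10, 12]; color 2: [9, 11].
(χ(G) = 2 ≤ 2.)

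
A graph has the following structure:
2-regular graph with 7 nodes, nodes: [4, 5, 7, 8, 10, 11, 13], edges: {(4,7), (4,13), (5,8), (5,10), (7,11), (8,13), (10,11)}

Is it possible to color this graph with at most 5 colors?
A valid 5-coloring: color 1: [4, 8, 11]; color 2: [5, 7, 13]; color 3: [10].
(χ(G) = 3 ≤ 5.)

Yes, G is 5-colorable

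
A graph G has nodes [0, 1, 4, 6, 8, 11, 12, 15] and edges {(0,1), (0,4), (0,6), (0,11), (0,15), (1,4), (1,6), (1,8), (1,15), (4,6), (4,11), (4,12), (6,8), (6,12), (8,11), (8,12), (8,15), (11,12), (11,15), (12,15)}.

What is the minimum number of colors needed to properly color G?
χ(G) = 4

Clique number ω(G) = 4 (lower bound: χ ≥ ω).
The clique on [0, 1, 4, 6] has size 4, forcing χ ≥ 4, and the coloring below uses 4 colors, so χ(G) = 4.
A valid 4-coloring: color 1: [4, 15]; color 2: [0, 8]; color 3: [6, 11]; color 4: [1, 12].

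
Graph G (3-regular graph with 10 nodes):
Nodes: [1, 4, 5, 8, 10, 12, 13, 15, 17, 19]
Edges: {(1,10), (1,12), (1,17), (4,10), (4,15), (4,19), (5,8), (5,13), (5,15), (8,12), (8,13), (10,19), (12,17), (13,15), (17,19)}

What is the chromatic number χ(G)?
Clique number ω(G) = 3 (lower bound: χ ≥ ω).
The clique on [1, 12, 17] has size 3, forcing χ ≥ 3, and the coloring below uses 3 colors, so χ(G) = 3.
A valid 3-coloring: color 1: [1, 8, 15, 19]; color 2: [4, 5, 17]; color 3: [10, 12, 13].

χ(G) = 3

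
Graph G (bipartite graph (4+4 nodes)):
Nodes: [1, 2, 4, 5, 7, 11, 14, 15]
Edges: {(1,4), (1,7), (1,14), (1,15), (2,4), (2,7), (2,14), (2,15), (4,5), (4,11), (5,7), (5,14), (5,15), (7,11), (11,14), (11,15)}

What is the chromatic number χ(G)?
χ(G) = 2

Clique number ω(G) = 2 (lower bound: χ ≥ ω).
The graph is bipartite (no odd cycle), so 2 colors suffice: χ(G) = 2.
A valid 2-coloring: color 1: [1, 2, 5, 11]; color 2: [4, 7, 14, 15].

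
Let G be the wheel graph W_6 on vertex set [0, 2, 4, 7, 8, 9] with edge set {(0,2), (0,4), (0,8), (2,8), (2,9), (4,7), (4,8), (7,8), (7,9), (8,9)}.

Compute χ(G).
χ(G) = 4

Clique number ω(G) = 3 (lower bound: χ ≥ ω).
Odd cycle [7, 9, 2, 0, 4] needs 3 colors (χ ≥ 3).
Vertex 8 is adjacent to every vertex of [0, 2, 4, 7, 9], which already need 3 colors among themselves, so 8 needs a new color (χ ≥ 4).
The coloring below uses 4 colors, so χ(G) = 4.
A valid 4-coloring: color 1: [8]; color 2: [0, 7]; color 3: [4, 9]; color 4: [2].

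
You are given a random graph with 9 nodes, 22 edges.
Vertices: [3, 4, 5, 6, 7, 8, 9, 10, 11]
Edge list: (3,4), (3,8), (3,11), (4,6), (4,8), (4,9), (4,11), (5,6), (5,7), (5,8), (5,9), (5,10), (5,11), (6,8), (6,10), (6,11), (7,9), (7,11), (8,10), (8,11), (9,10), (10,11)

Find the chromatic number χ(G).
Clique number ω(G) = 5 (lower bound: χ ≥ ω).
The clique on [5, 6, 8, 10, 11] has size 5, forcing χ ≥ 5, and the coloring below uses 5 colors, so χ(G) = 5.
A valid 5-coloring: color 1: [9, 11]; color 2: [7, 8]; color 3: [4, 5]; color 4: [3, 6]; color 5: [10].

χ(G) = 5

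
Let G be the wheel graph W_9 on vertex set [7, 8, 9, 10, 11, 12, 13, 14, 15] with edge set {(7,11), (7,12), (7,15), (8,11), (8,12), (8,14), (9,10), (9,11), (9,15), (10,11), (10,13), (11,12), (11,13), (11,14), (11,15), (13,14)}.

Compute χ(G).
Clique number ω(G) = 3 (lower bound: χ ≥ ω).
The clique on [7, 11, 12] has size 3, forcing χ ≥ 3, and the coloring below uses 3 colors, so χ(G) = 3.
A valid 3-coloring: color 1: [11]; color 2: [7, 8, 9, 13]; color 3: [10, 12, 14, 15].

χ(G) = 3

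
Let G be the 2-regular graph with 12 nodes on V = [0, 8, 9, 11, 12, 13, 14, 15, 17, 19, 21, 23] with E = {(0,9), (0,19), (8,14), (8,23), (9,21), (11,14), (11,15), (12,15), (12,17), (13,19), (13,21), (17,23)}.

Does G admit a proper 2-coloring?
No, G is not 2-colorable

Odd cycle [11, 15, 12, 17, 23, 8, 14] needs 3 colors (χ ≥ 3).
Hence χ(G) ≥ 3 > 2, so no proper 2-coloring exists.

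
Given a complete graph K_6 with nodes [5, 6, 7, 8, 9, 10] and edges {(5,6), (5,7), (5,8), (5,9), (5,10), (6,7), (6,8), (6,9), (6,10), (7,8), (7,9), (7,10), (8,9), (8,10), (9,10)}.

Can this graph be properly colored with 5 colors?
No, G is not 5-colorable

The clique on vertices [5, 6, 7, 8, 9, 10] has size 6 > 5, so it alone needs 6 colors.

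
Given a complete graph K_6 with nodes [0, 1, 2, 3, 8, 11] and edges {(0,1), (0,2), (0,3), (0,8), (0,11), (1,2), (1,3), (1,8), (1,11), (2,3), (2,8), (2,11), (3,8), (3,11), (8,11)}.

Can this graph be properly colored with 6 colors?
A valid 6-coloring: color 1: [11]; color 2: [8]; color 3: [0]; color 4: [1]; color 5: [3]; color 6: [2].
(χ(G) = 6 ≤ 6.)

Yes, G is 6-colorable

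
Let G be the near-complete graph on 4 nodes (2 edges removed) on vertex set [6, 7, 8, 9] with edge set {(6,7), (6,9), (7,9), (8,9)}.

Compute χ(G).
χ(G) = 3

Clique number ω(G) = 3 (lower bound: χ ≥ ω).
The clique on [6, 7, 9] has size 3, forcing χ ≥ 3, and the coloring below uses 3 colors, so χ(G) = 3.
A valid 3-coloring: color 1: [9]; color 2: [7, 8]; color 3: [6].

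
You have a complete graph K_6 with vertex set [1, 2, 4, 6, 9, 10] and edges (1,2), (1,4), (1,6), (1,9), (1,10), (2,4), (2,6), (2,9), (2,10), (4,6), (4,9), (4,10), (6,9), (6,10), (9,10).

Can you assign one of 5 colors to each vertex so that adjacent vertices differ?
The clique on vertices [1, 2, 4, 6, 9, 10] has size 6 > 5, so it alone needs 6 colors.

No, G is not 5-colorable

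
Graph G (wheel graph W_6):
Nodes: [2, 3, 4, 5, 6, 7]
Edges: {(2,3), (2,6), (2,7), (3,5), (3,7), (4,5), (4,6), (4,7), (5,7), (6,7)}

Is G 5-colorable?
Yes, G is 5-colorable

A valid 5-coloring: color 1: [7]; color 2: [5, 6]; color 3: [3, 4]; color 4: [2].
(χ(G) = 4 ≤ 5.)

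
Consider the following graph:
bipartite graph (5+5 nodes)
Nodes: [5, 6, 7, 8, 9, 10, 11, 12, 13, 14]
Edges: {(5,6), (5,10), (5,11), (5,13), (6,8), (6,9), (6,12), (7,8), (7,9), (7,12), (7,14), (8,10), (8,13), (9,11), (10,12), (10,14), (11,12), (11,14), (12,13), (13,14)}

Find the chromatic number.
χ(G) = 2

Clique number ω(G) = 2 (lower bound: χ ≥ ω).
The graph is bipartite (no odd cycle), so 2 colors suffice: χ(G) = 2.
A valid 2-coloring: color 1: [5, 8, 9, 12, 14]; color 2: [6, 7, 10, 11, 13].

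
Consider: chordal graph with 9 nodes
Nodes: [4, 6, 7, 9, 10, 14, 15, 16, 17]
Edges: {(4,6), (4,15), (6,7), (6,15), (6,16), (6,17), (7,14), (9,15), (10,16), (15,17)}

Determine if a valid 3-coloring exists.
A valid 3-coloring: color 1: [6, 9, 10, 14]; color 2: [7, 15, 16]; color 3: [4, 17].
(χ(G) = 3 ≤ 3.)

Yes, G is 3-colorable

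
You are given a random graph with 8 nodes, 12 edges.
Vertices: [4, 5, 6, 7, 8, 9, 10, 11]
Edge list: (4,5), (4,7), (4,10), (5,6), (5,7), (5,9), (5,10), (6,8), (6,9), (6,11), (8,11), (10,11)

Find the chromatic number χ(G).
χ(G) = 3

Clique number ω(G) = 3 (lower bound: χ ≥ ω).
The clique on [6, 8, 11] has size 3, forcing χ ≥ 3, and the coloring below uses 3 colors, so χ(G) = 3.
A valid 3-coloring: color 1: [5, 11]; color 2: [6, 7, 10]; color 3: [4, 8, 9].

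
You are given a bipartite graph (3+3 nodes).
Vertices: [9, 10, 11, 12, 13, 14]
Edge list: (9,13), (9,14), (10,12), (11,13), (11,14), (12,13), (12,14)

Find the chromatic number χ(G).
χ(G) = 2

Clique number ω(G) = 2 (lower bound: χ ≥ ω).
The graph is bipartite (no odd cycle), so 2 colors suffice: χ(G) = 2.
A valid 2-coloring: color 1: [9, 11, 12]; color 2: [10, 13, 14].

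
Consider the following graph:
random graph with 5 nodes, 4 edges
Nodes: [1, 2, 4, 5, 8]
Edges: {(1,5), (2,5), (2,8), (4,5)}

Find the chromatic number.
Clique number ω(G) = 2 (lower bound: χ ≥ ω).
The graph is bipartite (no odd cycle), so 2 colors suffice: χ(G) = 2.
A valid 2-coloring: color 1: [5, 8]; color 2: [1, 2, 4].

χ(G) = 2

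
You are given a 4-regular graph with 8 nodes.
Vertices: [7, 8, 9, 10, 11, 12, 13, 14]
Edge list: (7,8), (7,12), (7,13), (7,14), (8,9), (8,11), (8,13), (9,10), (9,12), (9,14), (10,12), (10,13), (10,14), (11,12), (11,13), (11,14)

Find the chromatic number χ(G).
χ(G) = 3

Clique number ω(G) = 3 (lower bound: χ ≥ ω).
The clique on [9, 10, 12] has size 3, forcing χ ≥ 3, and the coloring below uses 3 colors, so χ(G) = 3.
A valid 3-coloring: color 1: [12, 13, 14]; color 2: [7, 9, 11]; color 3: [8, 10].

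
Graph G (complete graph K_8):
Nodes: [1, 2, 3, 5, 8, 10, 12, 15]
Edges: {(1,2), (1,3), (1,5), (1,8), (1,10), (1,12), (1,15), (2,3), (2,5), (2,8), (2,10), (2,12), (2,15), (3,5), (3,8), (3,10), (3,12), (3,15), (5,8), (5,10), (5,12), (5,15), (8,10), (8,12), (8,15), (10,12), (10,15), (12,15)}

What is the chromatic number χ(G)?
χ(G) = 8

Clique number ω(G) = 8 (lower bound: χ ≥ ω).
The clique on [1, 2, 3, 5, 8, 10, 12, 15] has size 8, forcing χ ≥ 8, and the coloring below uses 8 colors, so χ(G) = 8.
A valid 8-coloring: color 1: [2]; color 2: [15]; color 3: [5]; color 4: [1]; color 5: [3]; color 6: [10]; color 7: [8]; color 8: [12].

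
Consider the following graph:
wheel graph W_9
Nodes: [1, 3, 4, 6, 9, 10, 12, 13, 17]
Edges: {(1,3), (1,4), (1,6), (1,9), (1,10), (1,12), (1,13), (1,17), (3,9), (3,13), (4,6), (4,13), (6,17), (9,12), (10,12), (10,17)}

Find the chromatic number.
Clique number ω(G) = 3 (lower bound: χ ≥ ω).
The clique on [1, 3, 9] has size 3, forcing χ ≥ 3, and the coloring below uses 3 colors, so χ(G) = 3.
A valid 3-coloring: color 1: [1]; color 2: [6, 9, 10, 13]; color 3: [3, 4, 12, 17].

χ(G) = 3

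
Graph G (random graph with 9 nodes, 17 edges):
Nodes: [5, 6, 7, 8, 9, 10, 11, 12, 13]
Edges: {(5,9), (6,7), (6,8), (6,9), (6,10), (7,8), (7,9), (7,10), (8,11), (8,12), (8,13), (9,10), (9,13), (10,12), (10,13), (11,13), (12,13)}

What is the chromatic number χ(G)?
Clique number ω(G) = 4 (lower bound: χ ≥ ω).
The clique on [6, 7, 9, 10] has size 4, forcing χ ≥ 4, and the coloring below uses 4 colors, so χ(G) = 4.
A valid 4-coloring: color 1: [8, 9]; color 2: [5, 7, 13]; color 3: [10, 11]; color 4: [6, 12].

χ(G) = 4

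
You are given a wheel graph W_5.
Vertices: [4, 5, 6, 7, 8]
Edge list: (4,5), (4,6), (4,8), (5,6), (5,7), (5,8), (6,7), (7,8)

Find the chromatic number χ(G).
χ(G) = 3

Clique number ω(G) = 3 (lower bound: χ ≥ ω).
The clique on [4, 5, 8] has size 3, forcing χ ≥ 3, and the coloring below uses 3 colors, so χ(G) = 3.
A valid 3-coloring: color 1: [5]; color 2: [4, 7]; color 3: [6, 8].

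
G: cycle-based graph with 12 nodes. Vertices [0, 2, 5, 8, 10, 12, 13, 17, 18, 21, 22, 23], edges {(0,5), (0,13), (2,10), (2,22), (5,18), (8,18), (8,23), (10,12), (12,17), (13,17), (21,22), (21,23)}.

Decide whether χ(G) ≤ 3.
Yes, G is 3-colorable

A valid 3-coloring: color 1: [0, 10, 17, 18, 22, 23]; color 2: [2, 5, 8, 12, 13, 21].
(χ(G) = 2 ≤ 3.)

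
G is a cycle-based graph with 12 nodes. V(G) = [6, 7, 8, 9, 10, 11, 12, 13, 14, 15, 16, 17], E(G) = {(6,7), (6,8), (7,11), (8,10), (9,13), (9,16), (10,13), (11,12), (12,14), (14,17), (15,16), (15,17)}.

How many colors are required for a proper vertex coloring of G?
Clique number ω(G) = 2 (lower bound: χ ≥ ω).
The graph is bipartite (no odd cycle), so 2 colors suffice: χ(G) = 2.
A valid 2-coloring: color 1: [6, 9, 10, 11, 14, 15]; color 2: [7, 8, 12, 13, 16, 17].

χ(G) = 2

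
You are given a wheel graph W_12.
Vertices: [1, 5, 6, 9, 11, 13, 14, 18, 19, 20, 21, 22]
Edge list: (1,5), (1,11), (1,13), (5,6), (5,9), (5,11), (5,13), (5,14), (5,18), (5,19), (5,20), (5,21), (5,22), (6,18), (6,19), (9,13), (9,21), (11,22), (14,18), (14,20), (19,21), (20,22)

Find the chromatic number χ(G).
Clique number ω(G) = 3 (lower bound: χ ≥ ω).
Odd cycle [1, 11, 22, 20, 14, 18, 6, 19, 21, 9, 13] needs 3 colors (χ ≥ 3).
Vertex 5 is adjacent to every vertex of [1, 6, 9, 11, 13, 14, 18, 19, 20, 21, 22], which already need 3 colors among themselves, so 5 needs a new color (χ ≥ 4).
The coloring below uses 4 colors, so χ(G) = 4.
A valid 4-coloring: color 1: [5]; color 2: [1, 6, 9, 14, 22]; color 3: [11, 13, 18, 19, 20]; color 4: [21].

χ(G) = 4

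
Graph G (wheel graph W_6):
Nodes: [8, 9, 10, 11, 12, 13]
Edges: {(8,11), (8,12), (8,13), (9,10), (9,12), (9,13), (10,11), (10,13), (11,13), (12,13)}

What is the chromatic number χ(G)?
Clique number ω(G) = 3 (lower bound: χ ≥ ω).
Odd cycle [11, 10, 9, 12, 8] needs 3 colors (χ ≥ 3).
Vertex 13 is adjacent to every vertex of [8, 9, 10, 11, 12], which already need 3 colors among themselves, so 13 needs a new color (χ ≥ 4).
The coloring below uses 4 colors, so χ(G) = 4.
A valid 4-coloring: color 1: [13]; color 2: [11, 12]; color 3: [8, 10]; color 4: [9].

χ(G) = 4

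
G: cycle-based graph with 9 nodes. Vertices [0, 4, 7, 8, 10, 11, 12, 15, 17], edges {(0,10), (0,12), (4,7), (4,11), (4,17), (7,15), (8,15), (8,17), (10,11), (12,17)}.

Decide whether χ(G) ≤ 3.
Yes, G is 3-colorable

A valid 3-coloring: color 1: [4, 8, 10, 12]; color 2: [0, 11, 15, 17]; color 3: [7].
(χ(G) = 3 ≤ 3.)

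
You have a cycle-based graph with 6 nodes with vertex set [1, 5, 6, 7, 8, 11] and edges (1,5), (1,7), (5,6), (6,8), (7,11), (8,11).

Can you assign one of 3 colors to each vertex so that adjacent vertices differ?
A valid 3-coloring: color 1: [5, 7, 8]; color 2: [1, 6, 11].
(χ(G) = 2 ≤ 3.)

Yes, G is 3-colorable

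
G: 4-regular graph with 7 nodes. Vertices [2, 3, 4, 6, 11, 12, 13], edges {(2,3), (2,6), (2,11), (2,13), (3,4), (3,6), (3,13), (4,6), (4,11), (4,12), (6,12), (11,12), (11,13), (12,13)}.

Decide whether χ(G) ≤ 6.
A valid 6-coloring: color 1: [6, 11]; color 2: [4, 13]; color 3: [2, 12]; color 4: [3].
(χ(G) = 4 ≤ 6.)

Yes, G is 6-colorable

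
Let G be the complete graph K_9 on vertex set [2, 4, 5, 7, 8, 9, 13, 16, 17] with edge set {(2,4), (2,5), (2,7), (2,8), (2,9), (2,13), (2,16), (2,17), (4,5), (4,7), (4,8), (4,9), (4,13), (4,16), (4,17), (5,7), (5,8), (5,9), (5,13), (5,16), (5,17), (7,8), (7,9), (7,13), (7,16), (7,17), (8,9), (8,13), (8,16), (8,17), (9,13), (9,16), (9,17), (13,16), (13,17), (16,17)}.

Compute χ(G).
Clique number ω(G) = 9 (lower bound: χ ≥ ω).
The clique on [2, 4, 5, 7, 8, 9, 13, 16, 17] has size 9, forcing χ ≥ 9, and the coloring below uses 9 colors, so χ(G) = 9.
A valid 9-coloring: color 1: [5]; color 2: [16]; color 3: [13]; color 4: [2]; color 5: [8]; color 6: [4]; color 7: [7]; color 8: [9]; color 9: [17].

χ(G) = 9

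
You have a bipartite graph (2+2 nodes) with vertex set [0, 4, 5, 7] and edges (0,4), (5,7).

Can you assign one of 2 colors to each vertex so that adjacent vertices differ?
A valid 2-coloring: color 1: [0, 7]; color 2: [4, 5].
(χ(G) = 2 ≤ 2.)

Yes, G is 2-colorable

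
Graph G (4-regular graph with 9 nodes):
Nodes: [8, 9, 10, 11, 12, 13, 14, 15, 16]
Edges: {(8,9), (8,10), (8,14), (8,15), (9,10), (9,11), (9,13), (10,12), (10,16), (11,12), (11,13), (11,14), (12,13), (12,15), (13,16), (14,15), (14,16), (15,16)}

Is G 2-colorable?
The clique on vertices [8, 9, 10] has size 3 > 2, so it alone needs 3 colors.

No, G is not 2-colorable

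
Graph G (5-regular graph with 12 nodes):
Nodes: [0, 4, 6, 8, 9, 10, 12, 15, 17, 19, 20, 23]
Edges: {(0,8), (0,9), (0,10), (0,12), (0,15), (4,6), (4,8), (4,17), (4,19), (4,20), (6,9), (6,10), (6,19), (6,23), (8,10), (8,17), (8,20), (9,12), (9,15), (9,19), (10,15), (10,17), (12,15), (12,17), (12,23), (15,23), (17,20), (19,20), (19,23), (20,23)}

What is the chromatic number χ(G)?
χ(G) = 4

Clique number ω(G) = 4 (lower bound: χ ≥ ω).
The clique on [0, 9, 12, 15] has size 4, forcing χ ≥ 4, and the coloring below uses 4 colors, so χ(G) = 4.
A valid 4-coloring: color 1: [4, 9, 10, 23]; color 2: [15, 17, 19]; color 3: [6, 8, 12]; color 4: [0, 20].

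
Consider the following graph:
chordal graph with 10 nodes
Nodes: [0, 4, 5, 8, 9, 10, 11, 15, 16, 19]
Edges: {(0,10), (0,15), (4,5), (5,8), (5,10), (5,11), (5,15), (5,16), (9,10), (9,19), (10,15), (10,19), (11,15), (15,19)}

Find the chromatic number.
Clique number ω(G) = 3 (lower bound: χ ≥ ω).
The clique on [0, 10, 15] has size 3, forcing χ ≥ 3, and the coloring below uses 3 colors, so χ(G) = 3.
A valid 3-coloring: color 1: [0, 5, 19]; color 2: [4, 8, 9, 15, 16]; color 3: [10, 11].

χ(G) = 3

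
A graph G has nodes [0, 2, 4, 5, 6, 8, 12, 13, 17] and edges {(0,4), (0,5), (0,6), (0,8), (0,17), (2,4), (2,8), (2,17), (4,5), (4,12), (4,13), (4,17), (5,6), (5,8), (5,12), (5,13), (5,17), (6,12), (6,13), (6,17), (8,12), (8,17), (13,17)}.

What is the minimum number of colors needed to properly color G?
Clique number ω(G) = 4 (lower bound: χ ≥ ω).
The clique on [0, 5, 8, 17] has size 4, forcing χ ≥ 4, and the coloring below uses 4 colors, so χ(G) = 4.
A valid 4-coloring: color 1: [2, 5]; color 2: [12, 17]; color 3: [4, 6, 8]; color 4: [0, 13].

χ(G) = 4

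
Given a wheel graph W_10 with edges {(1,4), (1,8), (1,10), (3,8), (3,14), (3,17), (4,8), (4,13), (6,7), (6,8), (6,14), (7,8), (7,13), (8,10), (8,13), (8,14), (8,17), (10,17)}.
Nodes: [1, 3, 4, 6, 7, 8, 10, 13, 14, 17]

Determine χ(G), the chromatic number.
χ(G) = 4

Clique number ω(G) = 3 (lower bound: χ ≥ ω).
Odd cycle [4, 1, 10, 17, 3, 14, 6, 7, 13] needs 3 colors (χ ≥ 3).
Vertex 8 is adjacent to every vertex of [1, 3, 4, 6, 7, 10, 13, 14, 17], which already need 3 colors among themselves, so 8 needs a new color (χ ≥ 4).
The coloring below uses 4 colors, so χ(G) = 4.
A valid 4-coloring: color 1: [8]; color 2: [3, 4, 7, 10]; color 3: [1, 13, 14, 17]; color 4: [6].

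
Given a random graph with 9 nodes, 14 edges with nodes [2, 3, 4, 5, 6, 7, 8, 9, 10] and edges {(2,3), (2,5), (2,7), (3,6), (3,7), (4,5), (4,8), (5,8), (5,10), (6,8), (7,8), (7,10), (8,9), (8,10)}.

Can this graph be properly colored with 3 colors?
A valid 3-coloring: color 1: [3, 8]; color 2: [5, 6, 7, 9]; color 3: [2, 4, 10].
(χ(G) = 3 ≤ 3.)

Yes, G is 3-colorable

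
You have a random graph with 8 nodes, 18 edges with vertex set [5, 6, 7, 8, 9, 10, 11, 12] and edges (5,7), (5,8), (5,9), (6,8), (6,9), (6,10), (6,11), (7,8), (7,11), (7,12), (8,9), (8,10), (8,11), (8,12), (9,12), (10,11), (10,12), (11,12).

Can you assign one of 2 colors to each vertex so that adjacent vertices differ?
No, G is not 2-colorable

The clique on vertices [8, 10, 11, 12] has size 4 > 2, so it alone needs 4 colors.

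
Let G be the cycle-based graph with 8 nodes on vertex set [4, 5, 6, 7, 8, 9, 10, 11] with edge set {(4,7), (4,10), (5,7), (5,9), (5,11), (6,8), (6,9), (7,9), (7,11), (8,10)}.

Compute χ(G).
χ(G) = 3

Clique number ω(G) = 3 (lower bound: χ ≥ ω).
The clique on [5, 7, 9] has size 3, forcing χ ≥ 3, and the coloring below uses 3 colors, so χ(G) = 3.
A valid 3-coloring: color 1: [6, 7, 10]; color 2: [4, 5, 8]; color 3: [9, 11].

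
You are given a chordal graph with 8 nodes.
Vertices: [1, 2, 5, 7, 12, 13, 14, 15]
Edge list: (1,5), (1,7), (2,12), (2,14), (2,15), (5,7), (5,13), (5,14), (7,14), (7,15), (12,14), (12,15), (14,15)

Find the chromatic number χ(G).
χ(G) = 4

Clique number ω(G) = 4 (lower bound: χ ≥ ω).
The clique on [2, 12, 14, 15] has size 4, forcing χ ≥ 4, and the coloring below uses 4 colors, so χ(G) = 4.
A valid 4-coloring: color 1: [1, 13, 14]; color 2: [5, 15]; color 3: [7, 12]; color 4: [2].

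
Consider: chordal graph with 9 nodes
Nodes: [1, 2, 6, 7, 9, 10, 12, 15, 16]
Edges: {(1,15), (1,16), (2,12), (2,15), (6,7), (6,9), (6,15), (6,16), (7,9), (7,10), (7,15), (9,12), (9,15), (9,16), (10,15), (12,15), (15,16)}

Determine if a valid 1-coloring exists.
No, G is not 1-colorable

The clique on vertices [6, 9, 15, 16] has size 4 > 1, so it alone needs 4 colors.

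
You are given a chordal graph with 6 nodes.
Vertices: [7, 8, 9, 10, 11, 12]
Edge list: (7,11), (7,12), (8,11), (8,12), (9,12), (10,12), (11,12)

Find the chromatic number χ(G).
χ(G) = 3

Clique number ω(G) = 3 (lower bound: χ ≥ ω).
The clique on [8, 11, 12] has size 3, forcing χ ≥ 3, and the coloring below uses 3 colors, so χ(G) = 3.
A valid 3-coloring: color 1: [12]; color 2: [9, 10, 11]; color 3: [7, 8].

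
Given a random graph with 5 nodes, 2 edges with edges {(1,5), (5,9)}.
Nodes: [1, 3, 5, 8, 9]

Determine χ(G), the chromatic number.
χ(G) = 2

Clique number ω(G) = 2 (lower bound: χ ≥ ω).
The graph is bipartite (no odd cycle), so 2 colors suffice: χ(G) = 2.
A valid 2-coloring: color 1: [3, 5, 8]; color 2: [1, 9].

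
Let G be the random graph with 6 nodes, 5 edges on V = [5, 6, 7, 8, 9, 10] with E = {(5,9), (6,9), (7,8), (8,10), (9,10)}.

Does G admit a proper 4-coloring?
A valid 4-coloring: color 1: [8, 9]; color 2: [5, 6, 7, 10].
(χ(G) = 2 ≤ 4.)

Yes, G is 4-colorable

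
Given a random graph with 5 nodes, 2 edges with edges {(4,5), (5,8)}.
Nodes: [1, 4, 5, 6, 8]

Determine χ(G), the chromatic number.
Clique number ω(G) = 2 (lower bound: χ ≥ ω).
The graph is bipartite (no odd cycle), so 2 colors suffice: χ(G) = 2.
A valid 2-coloring: color 1: [1, 5, 6]; color 2: [4, 8].

χ(G) = 2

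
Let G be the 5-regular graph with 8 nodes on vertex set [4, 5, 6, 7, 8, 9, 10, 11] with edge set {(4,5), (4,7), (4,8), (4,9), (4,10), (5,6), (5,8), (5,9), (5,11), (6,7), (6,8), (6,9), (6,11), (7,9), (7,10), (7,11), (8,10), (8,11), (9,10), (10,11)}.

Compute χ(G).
χ(G) = 4

Clique number ω(G) = 4 (lower bound: χ ≥ ω).
The clique on [5, 6, 8, 11] has size 4, forcing χ ≥ 4, and the coloring below uses 4 colors, so χ(G) = 4.
A valid 4-coloring: color 1: [5, 10]; color 2: [9, 11]; color 3: [7, 8]; color 4: [4, 6].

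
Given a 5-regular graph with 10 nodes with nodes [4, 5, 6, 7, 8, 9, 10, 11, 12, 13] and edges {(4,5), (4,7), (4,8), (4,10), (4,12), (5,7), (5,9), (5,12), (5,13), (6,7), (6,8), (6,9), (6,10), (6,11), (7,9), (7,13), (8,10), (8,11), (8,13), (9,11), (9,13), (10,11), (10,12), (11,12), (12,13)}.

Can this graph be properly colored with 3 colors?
The clique on vertices [6, 8, 10, 11] has size 4 > 3, so it alone needs 4 colors.

No, G is not 3-colorable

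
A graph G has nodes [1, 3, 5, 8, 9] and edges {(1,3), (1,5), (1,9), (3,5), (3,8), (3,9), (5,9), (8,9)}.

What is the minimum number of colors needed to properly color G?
Clique number ω(G) = 4 (lower bound: χ ≥ ω).
The clique on [1, 3, 5, 9] has size 4, forcing χ ≥ 4, and the coloring below uses 4 colors, so χ(G) = 4.
A valid 4-coloring: color 1: [3]; color 2: [9]; color 3: [5, 8]; color 4: [1].

χ(G) = 4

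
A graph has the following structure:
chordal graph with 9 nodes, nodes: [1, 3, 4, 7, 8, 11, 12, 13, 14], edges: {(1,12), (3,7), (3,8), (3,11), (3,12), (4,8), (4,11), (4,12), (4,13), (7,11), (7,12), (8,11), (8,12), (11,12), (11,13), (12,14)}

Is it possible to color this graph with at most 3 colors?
The clique on vertices [3, 8, 11, 12] has size 4 > 3, so it alone needs 4 colors.

No, G is not 3-colorable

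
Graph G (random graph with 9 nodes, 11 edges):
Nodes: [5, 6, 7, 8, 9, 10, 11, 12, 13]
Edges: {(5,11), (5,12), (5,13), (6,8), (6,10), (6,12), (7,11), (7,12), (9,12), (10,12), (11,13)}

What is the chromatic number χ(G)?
Clique number ω(G) = 3 (lower bound: χ ≥ ω).
The clique on [5, 11, 13] has size 3, forcing χ ≥ 3, and the coloring below uses 3 colors, so χ(G) = 3.
A valid 3-coloring: color 1: [8, 11, 12]; color 2: [5, 6, 7, 9]; color 3: [10, 13].

χ(G) = 3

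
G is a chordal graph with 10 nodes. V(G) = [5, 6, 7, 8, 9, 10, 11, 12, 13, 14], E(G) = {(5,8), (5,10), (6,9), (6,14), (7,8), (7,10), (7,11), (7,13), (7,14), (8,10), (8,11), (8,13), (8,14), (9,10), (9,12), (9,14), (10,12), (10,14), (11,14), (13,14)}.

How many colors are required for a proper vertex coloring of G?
χ(G) = 4

Clique number ω(G) = 4 (lower bound: χ ≥ ω).
The clique on [7, 8, 10, 14] has size 4, forcing χ ≥ 4, and the coloring below uses 4 colors, so χ(G) = 4.
A valid 4-coloring: color 1: [5, 12, 14]; color 2: [6, 10, 11, 13]; color 3: [8, 9]; color 4: [7].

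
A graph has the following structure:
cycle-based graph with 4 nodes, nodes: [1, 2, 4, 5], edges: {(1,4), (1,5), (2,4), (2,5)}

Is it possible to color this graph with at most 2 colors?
Yes, G is 2-colorable

A valid 2-coloring: color 1: [4, 5]; color 2: [1, 2].
(χ(G) = 2 ≤ 2.)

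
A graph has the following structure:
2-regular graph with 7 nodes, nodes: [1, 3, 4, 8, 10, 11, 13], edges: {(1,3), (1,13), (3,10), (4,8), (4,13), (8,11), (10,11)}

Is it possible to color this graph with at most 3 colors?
A valid 3-coloring: color 1: [1, 4, 11]; color 2: [8, 10, 13]; color 3: [3].
(χ(G) = 3 ≤ 3.)

Yes, G is 3-colorable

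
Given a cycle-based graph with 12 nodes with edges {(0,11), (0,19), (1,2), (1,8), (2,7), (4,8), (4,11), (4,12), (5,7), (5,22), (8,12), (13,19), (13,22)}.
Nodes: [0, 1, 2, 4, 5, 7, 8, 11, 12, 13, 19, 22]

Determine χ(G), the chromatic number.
Clique number ω(G) = 3 (lower bound: χ ≥ ω).
The clique on [4, 8, 12] has size 3, forcing χ ≥ 3, and the coloring below uses 3 colors, so χ(G) = 3.
A valid 3-coloring: color 1: [2, 8, 11, 19, 22]; color 2: [0, 1, 4, 7, 13]; color 3: [5, 12].

χ(G) = 3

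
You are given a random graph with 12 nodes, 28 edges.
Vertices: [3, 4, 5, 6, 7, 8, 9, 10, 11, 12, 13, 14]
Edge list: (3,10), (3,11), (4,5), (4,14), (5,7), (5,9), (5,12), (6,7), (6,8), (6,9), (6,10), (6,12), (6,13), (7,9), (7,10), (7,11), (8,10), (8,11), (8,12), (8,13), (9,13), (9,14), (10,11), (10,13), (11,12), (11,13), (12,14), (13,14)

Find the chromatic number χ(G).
Clique number ω(G) = 4 (lower bound: χ ≥ ω).
The clique on [6, 8, 10, 13] has size 4, forcing χ ≥ 4, and the coloring below uses 4 colors, so χ(G) = 4.
A valid 4-coloring: color 1: [5, 6, 11, 14]; color 2: [4, 9, 10, 12]; color 3: [3, 7, 13]; color 4: [8].

χ(G) = 4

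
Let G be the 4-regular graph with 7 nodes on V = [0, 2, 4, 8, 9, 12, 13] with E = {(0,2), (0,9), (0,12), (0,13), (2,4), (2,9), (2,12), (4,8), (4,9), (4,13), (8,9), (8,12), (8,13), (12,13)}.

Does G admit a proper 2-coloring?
The clique on vertices [0, 2, 9] has size 3 > 2, so it alone needs 3 colors.

No, G is not 2-colorable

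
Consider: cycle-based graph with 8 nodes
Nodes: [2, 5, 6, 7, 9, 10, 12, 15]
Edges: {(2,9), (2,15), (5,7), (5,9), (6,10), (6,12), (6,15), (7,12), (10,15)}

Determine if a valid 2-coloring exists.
No, G is not 2-colorable

The clique on vertices [6, 10, 15] has size 3 > 2, so it alone needs 3 colors.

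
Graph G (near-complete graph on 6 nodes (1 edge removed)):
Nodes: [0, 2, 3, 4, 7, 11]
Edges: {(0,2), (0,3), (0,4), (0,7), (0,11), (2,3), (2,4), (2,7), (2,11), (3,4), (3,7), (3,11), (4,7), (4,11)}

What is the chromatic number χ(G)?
Clique number ω(G) = 5 (lower bound: χ ≥ ω).
The clique on [0, 2, 3, 4, 11] has size 5, forcing χ ≥ 5, and the coloring below uses 5 colors, so χ(G) = 5.
A valid 5-coloring: color 1: [0]; color 2: [4]; color 3: [2]; color 4: [3]; color 5: [7, 11].

χ(G) = 5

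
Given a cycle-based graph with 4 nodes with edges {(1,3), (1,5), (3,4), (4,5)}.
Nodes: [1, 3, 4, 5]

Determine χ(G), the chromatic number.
χ(G) = 2

Clique number ω(G) = 2 (lower bound: χ ≥ ω).
The graph is bipartite (no odd cycle), so 2 colors suffice: χ(G) = 2.
A valid 2-coloring: color 1: [1, 4]; color 2: [3, 5].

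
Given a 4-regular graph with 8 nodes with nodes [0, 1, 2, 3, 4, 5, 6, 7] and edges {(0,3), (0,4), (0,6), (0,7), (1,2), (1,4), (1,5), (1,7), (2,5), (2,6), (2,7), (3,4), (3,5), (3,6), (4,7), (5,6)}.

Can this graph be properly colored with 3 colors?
No, G is not 3-colorable

Suppose a proper 3-coloring c exists. The clique [0, 3, 4] takes 3 distinct colors; by symmetry let c(0) = 1, c(3) = 2, c(4) = 3.
- Vertex 6: neighbors [0, 3] already have colors [1, 2] ⇒ c(6) = 3.
- Vertex 5: neighbors [3, 6] already have colors [2, 3] ⇒ c(5) = 1.
- Vertex 1: neighbors [5, 4] already have colors [1, 3] ⇒ c(1) = 2.
- Vertex 2: neighbors [5, 1, 6] already have colors [1, 2, 3] — all 3 colors blocked. Contradiction.
The forced assignments end in a contradiction, so G has no proper 3-coloring (χ ≥ 4).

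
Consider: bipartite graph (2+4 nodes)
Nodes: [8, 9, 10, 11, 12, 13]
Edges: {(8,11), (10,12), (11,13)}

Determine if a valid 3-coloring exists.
A valid 3-coloring: color 1: [9, 10, 11]; color 2: [8, 12, 13].
(χ(G) = 2 ≤ 3.)

Yes, G is 3-colorable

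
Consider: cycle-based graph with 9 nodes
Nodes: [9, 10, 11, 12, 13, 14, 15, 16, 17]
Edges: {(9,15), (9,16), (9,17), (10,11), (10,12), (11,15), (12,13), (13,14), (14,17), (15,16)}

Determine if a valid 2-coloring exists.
No, G is not 2-colorable

The clique on vertices [9, 15, 16] has size 3 > 2, so it alone needs 3 colors.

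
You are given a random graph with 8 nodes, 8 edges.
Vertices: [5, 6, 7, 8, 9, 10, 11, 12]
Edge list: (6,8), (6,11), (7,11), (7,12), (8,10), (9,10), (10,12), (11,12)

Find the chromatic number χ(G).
χ(G) = 3

Clique number ω(G) = 3 (lower bound: χ ≥ ω).
The clique on [7, 11, 12] has size 3, forcing χ ≥ 3, and the coloring below uses 3 colors, so χ(G) = 3.
A valid 3-coloring: color 1: [5, 10, 11]; color 2: [6, 9, 12]; color 3: [7, 8].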